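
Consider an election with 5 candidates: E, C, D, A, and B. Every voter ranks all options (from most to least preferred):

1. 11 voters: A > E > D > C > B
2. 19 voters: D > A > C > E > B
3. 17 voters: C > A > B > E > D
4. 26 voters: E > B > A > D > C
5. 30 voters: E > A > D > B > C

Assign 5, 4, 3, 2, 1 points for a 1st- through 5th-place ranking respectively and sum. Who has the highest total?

E: 11·4 + 19·2 + 17·2 + 26·5 + 30·5 = 396
C: 11·2 + 19·3 + 17·5 + 26·1 + 30·1 = 220
D: 11·3 + 19·5 + 17·1 + 26·2 + 30·3 = 287
A: 11·5 + 19·4 + 17·4 + 26·3 + 30·4 = 397
B: 11·1 + 19·1 + 17·3 + 26·4 + 30·2 = 245
A has the highest Borda score (397).

A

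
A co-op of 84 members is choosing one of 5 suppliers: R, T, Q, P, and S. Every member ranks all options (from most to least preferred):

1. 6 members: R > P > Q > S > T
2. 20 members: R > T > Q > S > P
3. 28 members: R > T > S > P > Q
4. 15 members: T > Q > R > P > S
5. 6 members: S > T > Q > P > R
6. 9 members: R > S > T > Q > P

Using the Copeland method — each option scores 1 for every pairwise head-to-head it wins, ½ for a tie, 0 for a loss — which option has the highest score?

R: beats T, Q, P, and S → score 4.
T: beats Q, P, and S; loses to R → score 3.
Q: beats P; loses to R, T, and S → score 1.
P: loses to R, T, Q, and S → score 0.
S: beats Q and P; loses to R and T → score 2.
R has the best pairwise record.

R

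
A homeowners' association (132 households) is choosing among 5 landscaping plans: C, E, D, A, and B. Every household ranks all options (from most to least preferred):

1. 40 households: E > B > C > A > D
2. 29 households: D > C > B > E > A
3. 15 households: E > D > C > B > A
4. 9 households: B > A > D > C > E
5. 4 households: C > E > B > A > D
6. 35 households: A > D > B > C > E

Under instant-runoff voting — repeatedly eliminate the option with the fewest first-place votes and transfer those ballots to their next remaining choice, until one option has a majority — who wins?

Round 1: C 4, E 55, D 29, A 35, B 9. Eliminate C.
Round 2: E 59, D 29, A 35, B 9. Eliminate B.
Round 3: E 59, D 29, A 44. Eliminate D.
Round 4: E 88, A 44. E has a majority.

E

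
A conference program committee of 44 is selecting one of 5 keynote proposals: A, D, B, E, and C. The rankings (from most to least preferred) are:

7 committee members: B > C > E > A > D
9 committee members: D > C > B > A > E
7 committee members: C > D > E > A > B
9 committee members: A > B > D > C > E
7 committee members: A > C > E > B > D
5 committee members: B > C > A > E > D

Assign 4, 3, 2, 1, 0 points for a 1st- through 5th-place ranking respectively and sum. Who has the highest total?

C

A: 7·1 + 9·1 + 7·1 + 9·4 + 7·4 + 5·2 = 97
D: 7·0 + 9·4 + 7·3 + 9·2 + 7·0 + 5·0 = 75
B: 7·4 + 9·2 + 7·0 + 9·3 + 7·1 + 5·4 = 100
E: 7·2 + 9·0 + 7·2 + 9·0 + 7·2 + 5·1 = 47
C: 7·3 + 9·3 + 7·4 + 9·1 + 7·3 + 5·3 = 121
C has the highest Borda score (121).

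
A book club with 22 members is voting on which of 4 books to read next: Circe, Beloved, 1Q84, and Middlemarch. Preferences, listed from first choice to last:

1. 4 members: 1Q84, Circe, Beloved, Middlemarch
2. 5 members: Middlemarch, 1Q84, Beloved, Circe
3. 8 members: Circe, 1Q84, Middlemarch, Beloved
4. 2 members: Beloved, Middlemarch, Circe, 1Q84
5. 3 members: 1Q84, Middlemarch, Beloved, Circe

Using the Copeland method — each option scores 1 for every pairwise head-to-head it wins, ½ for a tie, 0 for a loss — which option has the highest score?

Circe: beats Beloved and Middlemarch; loses to 1Q84 → score 2.
Beloved: loses to Circe, 1Q84, and Middlemarch → score 0.
1Q84: beats Circe, Beloved, and Middlemarch → score 3.
Middlemarch: beats Beloved; loses to Circe and 1Q84 → score 1.
1Q84 has the best pairwise record.

1Q84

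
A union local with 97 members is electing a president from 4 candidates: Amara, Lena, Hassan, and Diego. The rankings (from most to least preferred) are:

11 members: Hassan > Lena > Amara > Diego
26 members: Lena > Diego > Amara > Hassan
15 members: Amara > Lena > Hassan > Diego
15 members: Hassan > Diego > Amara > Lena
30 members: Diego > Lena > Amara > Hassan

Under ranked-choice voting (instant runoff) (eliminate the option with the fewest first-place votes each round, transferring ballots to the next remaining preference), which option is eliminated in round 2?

Hassan

Round 1: Amara 15, Lena 26, Hassan 26, Diego 30. Eliminate Amara.
Round 2: Lena 41, Hassan 26, Diego 30. Eliminate Hassan.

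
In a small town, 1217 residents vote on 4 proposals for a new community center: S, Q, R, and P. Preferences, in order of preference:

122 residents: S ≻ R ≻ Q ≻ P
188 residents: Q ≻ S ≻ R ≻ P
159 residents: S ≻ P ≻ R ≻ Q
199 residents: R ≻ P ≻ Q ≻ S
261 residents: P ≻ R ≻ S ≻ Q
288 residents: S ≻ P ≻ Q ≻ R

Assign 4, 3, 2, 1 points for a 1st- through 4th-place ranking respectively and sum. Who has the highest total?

S

S: 122·4 + 188·3 + 159·4 + 199·1 + 261·2 + 288·4 = 3561
Q: 122·2 + 188·4 + 159·1 + 199·2 + 261·1 + 288·2 = 2390
R: 122·3 + 188·2 + 159·2 + 199·4 + 261·3 + 288·1 = 2927
P: 122·1 + 188·1 + 159·3 + 199·3 + 261·4 + 288·3 = 3292
S has the highest Borda score (3561).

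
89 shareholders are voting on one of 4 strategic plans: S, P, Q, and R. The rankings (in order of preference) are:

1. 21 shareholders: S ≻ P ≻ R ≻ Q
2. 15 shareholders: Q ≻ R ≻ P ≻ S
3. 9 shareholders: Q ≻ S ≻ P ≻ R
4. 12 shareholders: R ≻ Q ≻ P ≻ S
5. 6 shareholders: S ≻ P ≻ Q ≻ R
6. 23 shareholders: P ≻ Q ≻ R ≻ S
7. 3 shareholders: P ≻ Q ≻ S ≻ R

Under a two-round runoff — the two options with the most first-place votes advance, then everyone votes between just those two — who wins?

Round 1 first-place votes: S 27, P 26, Q 24, R 12.
S and P advance.
Runoff: S is preferred to P by 36 voters; P by 53.
P wins the runoff.

P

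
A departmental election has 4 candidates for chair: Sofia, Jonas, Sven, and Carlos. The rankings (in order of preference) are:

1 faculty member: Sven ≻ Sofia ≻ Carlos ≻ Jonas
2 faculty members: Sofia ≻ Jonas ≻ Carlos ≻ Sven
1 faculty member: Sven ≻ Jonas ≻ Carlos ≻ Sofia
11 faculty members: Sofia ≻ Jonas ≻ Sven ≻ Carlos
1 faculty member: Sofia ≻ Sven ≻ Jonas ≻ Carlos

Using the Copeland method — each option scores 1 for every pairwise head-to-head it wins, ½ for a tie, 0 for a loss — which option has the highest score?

Sofia: beats Jonas, Sven, and Carlos → score 3.
Jonas: beats Sven and Carlos; loses to Sofia → score 2.
Sven: beats Carlos; loses to Sofia and Jonas → score 1.
Carlos: loses to Sofia, Jonas, and Sven → score 0.
Sofia has the best pairwise record.

Sofia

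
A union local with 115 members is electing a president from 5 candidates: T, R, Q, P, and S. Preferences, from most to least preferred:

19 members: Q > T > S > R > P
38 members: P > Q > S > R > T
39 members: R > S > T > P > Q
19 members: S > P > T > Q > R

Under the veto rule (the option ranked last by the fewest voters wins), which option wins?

Last-place votes: T 38, R 19, Q 39, P 19, S 0.
S is ranked last by the fewest voters, so S wins.

S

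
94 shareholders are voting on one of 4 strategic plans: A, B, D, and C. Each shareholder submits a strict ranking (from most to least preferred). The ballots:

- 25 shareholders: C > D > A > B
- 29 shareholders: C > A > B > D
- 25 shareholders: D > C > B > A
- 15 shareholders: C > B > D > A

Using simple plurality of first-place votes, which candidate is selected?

C

First-place votes: A 0, B 0, D 25, C 69.
C has the most first-place votes.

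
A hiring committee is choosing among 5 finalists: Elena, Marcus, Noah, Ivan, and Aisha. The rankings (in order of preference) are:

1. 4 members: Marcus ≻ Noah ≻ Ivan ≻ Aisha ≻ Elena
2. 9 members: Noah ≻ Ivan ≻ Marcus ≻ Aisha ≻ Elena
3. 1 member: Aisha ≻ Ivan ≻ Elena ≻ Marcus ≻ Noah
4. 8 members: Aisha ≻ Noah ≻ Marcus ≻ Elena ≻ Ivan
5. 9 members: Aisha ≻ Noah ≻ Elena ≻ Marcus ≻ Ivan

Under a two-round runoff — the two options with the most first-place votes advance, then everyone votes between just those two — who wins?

Round 1 first-place votes: Elena 0, Marcus 4, Noah 9, Ivan 0, Aisha 18.
Aisha and Noah advance.
Runoff: Aisha is preferred to Noah by 18 voters; Noah by 13.
Aisha wins the runoff.

Aisha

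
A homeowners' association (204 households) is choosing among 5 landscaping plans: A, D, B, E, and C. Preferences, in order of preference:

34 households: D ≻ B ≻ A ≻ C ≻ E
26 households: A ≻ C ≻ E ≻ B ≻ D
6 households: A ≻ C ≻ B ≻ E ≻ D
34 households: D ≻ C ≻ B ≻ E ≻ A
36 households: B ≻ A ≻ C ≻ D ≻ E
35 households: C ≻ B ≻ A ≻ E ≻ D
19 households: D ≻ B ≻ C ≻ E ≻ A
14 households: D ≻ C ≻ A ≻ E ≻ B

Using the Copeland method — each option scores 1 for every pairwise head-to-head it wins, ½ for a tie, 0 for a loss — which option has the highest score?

C

A: beats D and E; ties C; loses to B → score 2.5.
D: beats E; loses to A, B, and C → score 1.
B: beats A, D, and E; loses to C → score 3.
E: loses to A, D, B, and C → score 0.
C: beats D, B, and E; ties A → score 3.5.
C has the best pairwise record.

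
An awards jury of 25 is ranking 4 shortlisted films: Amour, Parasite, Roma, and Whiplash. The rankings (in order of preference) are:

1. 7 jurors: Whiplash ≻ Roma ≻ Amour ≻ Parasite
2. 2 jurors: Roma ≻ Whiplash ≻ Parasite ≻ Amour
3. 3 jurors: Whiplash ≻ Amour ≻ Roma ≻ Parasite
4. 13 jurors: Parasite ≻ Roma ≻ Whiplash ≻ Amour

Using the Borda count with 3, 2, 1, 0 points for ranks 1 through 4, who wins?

Amour: 7·1 + 2·0 + 3·2 + 13·0 = 13
Parasite: 7·0 + 2·1 + 3·0 + 13·3 = 41
Roma: 7·2 + 2·3 + 3·1 + 13·2 = 49
Whiplash: 7·3 + 2·2 + 3·3 + 13·1 = 47
Roma has the highest Borda score (49).

Roma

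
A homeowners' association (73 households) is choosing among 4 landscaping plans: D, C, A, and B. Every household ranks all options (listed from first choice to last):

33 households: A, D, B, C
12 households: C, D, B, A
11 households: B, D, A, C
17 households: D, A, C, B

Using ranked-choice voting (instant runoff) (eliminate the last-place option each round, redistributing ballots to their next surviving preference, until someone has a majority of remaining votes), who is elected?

D

Round 1: D 17, C 12, A 33, B 11. Eliminate B.
Round 2: D 28, C 12, A 33. Eliminate C.
Round 3: D 40, A 33. D has a majority.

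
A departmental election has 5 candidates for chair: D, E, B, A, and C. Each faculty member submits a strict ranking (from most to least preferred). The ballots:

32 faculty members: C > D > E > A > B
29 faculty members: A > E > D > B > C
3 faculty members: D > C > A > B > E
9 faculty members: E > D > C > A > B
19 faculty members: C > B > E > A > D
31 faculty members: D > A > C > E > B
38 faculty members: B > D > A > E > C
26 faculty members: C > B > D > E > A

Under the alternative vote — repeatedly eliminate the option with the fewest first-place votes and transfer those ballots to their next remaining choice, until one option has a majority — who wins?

Round 1: D 34, E 9, B 38, A 29, C 77. Eliminate E.
Round 2: D 43, B 38, A 29, C 77. Eliminate A.
Round 3: D 72, B 38, C 77. Eliminate B.
Round 4: D 110, C 77. D has a majority.

D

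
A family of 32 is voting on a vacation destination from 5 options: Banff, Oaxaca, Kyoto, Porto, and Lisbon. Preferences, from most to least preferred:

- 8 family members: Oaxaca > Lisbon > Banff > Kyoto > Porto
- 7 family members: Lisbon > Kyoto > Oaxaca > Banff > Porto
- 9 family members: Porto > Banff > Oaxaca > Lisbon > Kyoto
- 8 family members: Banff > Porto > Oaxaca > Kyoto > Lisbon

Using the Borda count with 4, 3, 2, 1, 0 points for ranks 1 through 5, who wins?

Banff: 8·2 + 7·1 + 9·3 + 8·4 = 82
Oaxaca: 8·4 + 7·2 + 9·2 + 8·2 = 80
Kyoto: 8·1 + 7·3 + 9·0 + 8·1 = 37
Porto: 8·0 + 7·0 + 9·4 + 8·3 = 60
Lisbon: 8·3 + 7·4 + 9·1 + 8·0 = 61
Banff has the highest Borda score (82).

Banff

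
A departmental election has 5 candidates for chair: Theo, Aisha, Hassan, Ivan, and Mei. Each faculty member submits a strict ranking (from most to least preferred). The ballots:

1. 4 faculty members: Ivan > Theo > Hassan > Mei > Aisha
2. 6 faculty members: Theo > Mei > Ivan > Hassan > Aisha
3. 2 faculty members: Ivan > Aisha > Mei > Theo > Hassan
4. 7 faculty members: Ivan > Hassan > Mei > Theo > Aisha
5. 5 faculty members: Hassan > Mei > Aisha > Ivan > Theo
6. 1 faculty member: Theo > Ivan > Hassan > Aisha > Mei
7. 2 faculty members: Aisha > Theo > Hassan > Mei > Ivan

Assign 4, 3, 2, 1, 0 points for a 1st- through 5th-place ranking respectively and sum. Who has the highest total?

Theo: 4·3 + 6·4 + 2·1 + 7·1 + 5·0 + 1·4 + 2·3 = 55
Aisha: 4·0 + 6·0 + 2·3 + 7·0 + 5·2 + 1·1 + 2·4 = 25
Hassan: 4·2 + 6·1 + 2·0 + 7·3 + 5·4 + 1·2 + 2·2 = 61
Ivan: 4·4 + 6·2 + 2·4 + 7·4 + 5·1 + 1·3 + 2·0 = 72
Mei: 4·1 + 6·3 + 2·2 + 7·2 + 5·3 + 1·0 + 2·1 = 57
Ivan has the highest Borda score (72).

Ivan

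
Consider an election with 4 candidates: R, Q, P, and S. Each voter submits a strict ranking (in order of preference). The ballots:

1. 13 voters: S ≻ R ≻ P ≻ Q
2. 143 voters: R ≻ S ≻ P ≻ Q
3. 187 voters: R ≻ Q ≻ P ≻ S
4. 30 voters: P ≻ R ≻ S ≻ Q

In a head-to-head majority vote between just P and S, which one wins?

P

Voters preferring P to S: 217; preferring S to P: 156.
P wins the head-to-head.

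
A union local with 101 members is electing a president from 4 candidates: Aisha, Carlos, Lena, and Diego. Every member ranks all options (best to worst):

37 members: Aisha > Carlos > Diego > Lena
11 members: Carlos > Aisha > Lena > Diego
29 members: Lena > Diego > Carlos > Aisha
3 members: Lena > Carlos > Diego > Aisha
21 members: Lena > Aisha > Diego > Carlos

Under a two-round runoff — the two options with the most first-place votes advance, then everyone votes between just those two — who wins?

Lena

Round 1 first-place votes: Aisha 37, Carlos 11, Lena 53, Diego 0.
Lena and Aisha advance.
Runoff: Lena is preferred to Aisha by 53 voters; Aisha by 48.
Lena wins the runoff.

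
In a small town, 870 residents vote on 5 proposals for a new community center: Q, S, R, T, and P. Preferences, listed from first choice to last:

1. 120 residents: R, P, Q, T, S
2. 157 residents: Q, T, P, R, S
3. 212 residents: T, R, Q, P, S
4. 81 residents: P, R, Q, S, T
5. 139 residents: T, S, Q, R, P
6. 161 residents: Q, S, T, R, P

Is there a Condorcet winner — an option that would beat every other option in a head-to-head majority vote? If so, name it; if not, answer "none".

Q vs S: 731–139 for Q.
Q vs R: 457–413 for Q.
Q vs T: 519–351 for Q.
Q vs P: 669–201 for Q.
Q beats every other option head-to-head.

Q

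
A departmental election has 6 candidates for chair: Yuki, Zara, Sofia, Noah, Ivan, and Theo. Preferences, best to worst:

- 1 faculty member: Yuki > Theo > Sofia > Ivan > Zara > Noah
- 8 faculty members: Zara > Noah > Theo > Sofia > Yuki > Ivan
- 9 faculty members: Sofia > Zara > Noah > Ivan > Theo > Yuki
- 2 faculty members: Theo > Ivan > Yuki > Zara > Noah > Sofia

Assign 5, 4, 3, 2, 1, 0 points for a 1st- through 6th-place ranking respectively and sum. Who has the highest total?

Yuki: 1·5 + 8·1 + 9·0 + 2·3 = 19
Zara: 1·1 + 8·5 + 9·4 + 2·2 = 81
Sofia: 1·3 + 8·2 + 9·5 + 2·0 = 64
Noah: 1·0 + 8·4 + 9·3 + 2·1 = 61
Ivan: 1·2 + 8·0 + 9·2 + 2·4 = 28
Theo: 1·4 + 8·3 + 9·1 + 2·5 = 47
Zara has the highest Borda score (81).

Zara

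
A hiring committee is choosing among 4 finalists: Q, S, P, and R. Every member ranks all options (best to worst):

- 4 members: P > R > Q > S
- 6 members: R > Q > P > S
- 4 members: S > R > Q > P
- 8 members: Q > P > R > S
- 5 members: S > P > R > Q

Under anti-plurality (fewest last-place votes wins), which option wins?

Last-place votes: Q 5, S 18, P 4, R 0.
R is ranked last by the fewest voters, so R wins.

R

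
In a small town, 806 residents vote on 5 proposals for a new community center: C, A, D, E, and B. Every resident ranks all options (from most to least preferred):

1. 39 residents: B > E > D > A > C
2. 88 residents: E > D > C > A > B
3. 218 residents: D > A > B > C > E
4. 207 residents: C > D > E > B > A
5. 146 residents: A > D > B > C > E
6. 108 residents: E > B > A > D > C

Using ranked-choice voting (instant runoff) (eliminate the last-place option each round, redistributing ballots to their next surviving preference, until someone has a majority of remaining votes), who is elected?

D

Round 1: C 207, A 146, D 218, E 196, B 39. Eliminate B.
Round 2: C 207, A 146, D 218, E 235. Eliminate A.
Round 3: C 207, D 364, E 235. Eliminate C.
Round 4: D 571, E 235. D has a majority.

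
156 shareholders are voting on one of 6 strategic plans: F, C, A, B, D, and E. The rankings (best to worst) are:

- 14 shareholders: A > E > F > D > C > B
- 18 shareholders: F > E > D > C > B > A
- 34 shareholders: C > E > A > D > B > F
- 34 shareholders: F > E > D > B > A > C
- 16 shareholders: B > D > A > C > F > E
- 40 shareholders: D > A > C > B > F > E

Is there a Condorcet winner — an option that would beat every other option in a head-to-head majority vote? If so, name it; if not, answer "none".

none

Checking pairwise contests:
C beats F 90–66.
A beats C 104–52.
D beats A 108–48.
C beats B 106–50.
E beats D 100–56.
F beats E 108–48.
Every option loses at least one head-to-head, so there is no Condorcet winner.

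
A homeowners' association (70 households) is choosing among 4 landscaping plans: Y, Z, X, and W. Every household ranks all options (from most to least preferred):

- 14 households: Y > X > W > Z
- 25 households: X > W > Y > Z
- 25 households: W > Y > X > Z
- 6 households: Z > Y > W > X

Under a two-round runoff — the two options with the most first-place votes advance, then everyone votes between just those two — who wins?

X

Round 1 first-place votes: Y 14, Z 6, X 25, W 25.
X and W advance.
Runoff: X is preferred to W by 39 voters; W by 31.
X wins the runoff.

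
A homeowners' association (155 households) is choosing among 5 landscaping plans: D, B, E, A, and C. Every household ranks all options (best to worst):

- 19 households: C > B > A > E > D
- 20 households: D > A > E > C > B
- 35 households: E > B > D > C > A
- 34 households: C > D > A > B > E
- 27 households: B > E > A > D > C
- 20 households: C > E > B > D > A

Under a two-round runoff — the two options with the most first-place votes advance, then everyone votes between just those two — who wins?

E

Round 1 first-place votes: D 20, B 27, E 35, A 0, C 73.
C and E advance.
Runoff: C is preferred to E by 73 voters; E by 82.
E wins the runoff.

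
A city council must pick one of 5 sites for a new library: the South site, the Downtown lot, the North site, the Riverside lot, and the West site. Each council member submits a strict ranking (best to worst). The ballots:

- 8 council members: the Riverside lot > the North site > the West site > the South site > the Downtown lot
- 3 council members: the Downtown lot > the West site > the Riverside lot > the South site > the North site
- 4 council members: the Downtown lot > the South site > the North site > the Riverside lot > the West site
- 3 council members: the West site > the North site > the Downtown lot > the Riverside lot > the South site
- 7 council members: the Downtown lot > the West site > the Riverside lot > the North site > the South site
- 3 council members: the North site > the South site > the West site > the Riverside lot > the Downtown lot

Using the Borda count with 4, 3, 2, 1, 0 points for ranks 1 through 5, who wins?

the South site: 8·1 + 3·1 + 4·3 + 3·0 + 7·0 + 3·3 = 32
the Downtown lot: 8·0 + 3·4 + 4·4 + 3·2 + 7·4 + 3·0 = 62
the North site: 8·3 + 3·0 + 4·2 + 3·3 + 7·1 + 3·4 = 60
the Riverside lot: 8·4 + 3·2 + 4·1 + 3·1 + 7·2 + 3·1 = 62
the West site: 8·2 + 3·3 + 4·0 + 3·4 + 7·3 + 3·2 = 64
the West site has the highest Borda score (64).

the West site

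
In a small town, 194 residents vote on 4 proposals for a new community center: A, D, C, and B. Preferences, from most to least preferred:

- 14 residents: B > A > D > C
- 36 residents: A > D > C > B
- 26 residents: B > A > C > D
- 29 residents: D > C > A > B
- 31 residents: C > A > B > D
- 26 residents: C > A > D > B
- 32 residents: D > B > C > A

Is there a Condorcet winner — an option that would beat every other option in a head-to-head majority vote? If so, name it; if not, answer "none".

none

Checking pairwise contests:
C beats A 118–76.
A beats D 133–61.
D beats C 111–83.
A beats B 122–72.
Every option loses at least one head-to-head, so there is no Condorcet winner.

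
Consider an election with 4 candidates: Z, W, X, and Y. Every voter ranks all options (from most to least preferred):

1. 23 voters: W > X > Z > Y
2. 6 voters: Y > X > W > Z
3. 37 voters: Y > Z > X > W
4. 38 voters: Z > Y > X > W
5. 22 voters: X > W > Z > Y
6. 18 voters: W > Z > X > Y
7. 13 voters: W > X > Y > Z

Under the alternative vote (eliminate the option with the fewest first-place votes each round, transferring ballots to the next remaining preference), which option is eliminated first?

Round 1: Z 38, W 54, X 22, Y 43. Eliminate X.

X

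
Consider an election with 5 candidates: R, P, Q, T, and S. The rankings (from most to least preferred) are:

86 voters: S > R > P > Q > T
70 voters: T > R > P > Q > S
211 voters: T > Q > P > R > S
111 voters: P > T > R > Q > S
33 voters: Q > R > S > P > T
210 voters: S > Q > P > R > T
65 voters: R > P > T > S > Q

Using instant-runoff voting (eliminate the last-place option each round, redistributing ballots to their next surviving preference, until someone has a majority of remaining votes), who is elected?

T

Round 1: R 65, P 111, Q 33, T 281, S 296. Eliminate Q.
Round 2: R 98, P 111, T 281, S 296. Eliminate R.
Round 3: P 176, T 281, S 329. Eliminate P.
Round 4: T 457, S 329. T has a majority.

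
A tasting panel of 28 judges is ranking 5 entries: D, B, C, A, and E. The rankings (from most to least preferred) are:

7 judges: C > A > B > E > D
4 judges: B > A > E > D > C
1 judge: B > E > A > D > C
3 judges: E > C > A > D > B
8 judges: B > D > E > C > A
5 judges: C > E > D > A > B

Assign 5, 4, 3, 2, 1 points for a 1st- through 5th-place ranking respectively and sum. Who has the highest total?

B

D: 7·1 + 4·2 + 1·2 + 3·2 + 8·4 + 5·3 = 70
B: 7·3 + 4·5 + 1·5 + 3·1 + 8·5 + 5·1 = 94
C: 7·5 + 4·1 + 1·1 + 3·4 + 8·2 + 5·5 = 93
A: 7·4 + 4·4 + 1·3 + 3·3 + 8·1 + 5·2 = 74
E: 7·2 + 4·3 + 1·4 + 3·5 + 8·3 + 5·4 = 89
B has the highest Borda score (94).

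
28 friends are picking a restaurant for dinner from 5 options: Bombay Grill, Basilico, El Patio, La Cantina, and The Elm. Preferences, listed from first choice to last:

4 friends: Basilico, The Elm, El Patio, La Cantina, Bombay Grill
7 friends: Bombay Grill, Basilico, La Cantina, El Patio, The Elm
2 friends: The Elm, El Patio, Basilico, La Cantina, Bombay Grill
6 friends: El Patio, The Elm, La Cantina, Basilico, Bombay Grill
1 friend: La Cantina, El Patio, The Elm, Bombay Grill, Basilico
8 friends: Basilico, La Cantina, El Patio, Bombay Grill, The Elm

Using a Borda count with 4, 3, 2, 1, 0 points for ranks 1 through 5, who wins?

Basilico

Bombay Grill: 4·0 + 7·4 + 2·0 + 6·0 + 1·1 + 8·1 = 37
Basilico: 4·4 + 7·3 + 2·2 + 6·1 + 1·0 + 8·4 = 79
El Patio: 4·2 + 7·1 + 2·3 + 6·4 + 1·3 + 8·2 = 64
La Cantina: 4·1 + 7·2 + 2·1 + 6·2 + 1·4 + 8·3 = 60
The Elm: 4·3 + 7·0 + 2·4 + 6·3 + 1·2 + 8·0 = 40
Basilico has the highest Borda score (79).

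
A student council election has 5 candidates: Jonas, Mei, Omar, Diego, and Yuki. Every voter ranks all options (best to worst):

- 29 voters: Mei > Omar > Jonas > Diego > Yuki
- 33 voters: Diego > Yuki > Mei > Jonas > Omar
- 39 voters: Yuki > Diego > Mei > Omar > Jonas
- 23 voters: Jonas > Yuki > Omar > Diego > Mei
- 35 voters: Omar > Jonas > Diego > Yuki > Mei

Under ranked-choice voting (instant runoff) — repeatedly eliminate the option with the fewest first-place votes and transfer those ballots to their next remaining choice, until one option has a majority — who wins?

Yuki

Round 1: Jonas 23, Mei 29, Omar 35, Diego 33, Yuki 39. Eliminate Jonas.
Round 2: Mei 29, Omar 35, Diego 33, Yuki 62. Eliminate Mei.
Round 3: Omar 64, Diego 33, Yuki 62. Eliminate Diego.
Round 4: Omar 64, Yuki 95. Yuki has a majority.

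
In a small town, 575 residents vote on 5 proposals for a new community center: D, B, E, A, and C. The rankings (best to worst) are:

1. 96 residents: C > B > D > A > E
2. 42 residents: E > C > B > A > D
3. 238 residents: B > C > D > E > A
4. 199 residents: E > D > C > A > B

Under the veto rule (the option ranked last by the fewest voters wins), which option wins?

C

Last-place votes: D 42, B 199, E 96, A 238, C 0.
C is ranked last by the fewest voters, so C wins.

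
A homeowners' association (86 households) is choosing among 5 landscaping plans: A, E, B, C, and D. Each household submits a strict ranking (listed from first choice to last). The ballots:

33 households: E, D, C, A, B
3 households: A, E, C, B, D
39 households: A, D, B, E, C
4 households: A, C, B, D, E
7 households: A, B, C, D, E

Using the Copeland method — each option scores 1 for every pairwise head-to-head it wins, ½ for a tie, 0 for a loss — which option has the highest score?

A: beats E, B, C, and D → score 4.
E: beats C; loses to A, B, and D → score 1.
B: beats E and C; loses to A and D → score 2.
C: loses to A, E, B, and D → score 0.
D: beats E, B, and C; loses to A → score 3.
A has the best pairwise record.

A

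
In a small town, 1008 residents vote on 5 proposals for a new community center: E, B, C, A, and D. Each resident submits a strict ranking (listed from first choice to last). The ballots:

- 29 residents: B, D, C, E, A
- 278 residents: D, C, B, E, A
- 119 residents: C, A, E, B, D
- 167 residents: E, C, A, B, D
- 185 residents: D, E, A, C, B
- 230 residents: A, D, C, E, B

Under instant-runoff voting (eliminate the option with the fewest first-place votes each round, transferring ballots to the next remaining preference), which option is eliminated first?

Round 1: E 167, B 29, C 119, A 230, D 463. Eliminate B.

B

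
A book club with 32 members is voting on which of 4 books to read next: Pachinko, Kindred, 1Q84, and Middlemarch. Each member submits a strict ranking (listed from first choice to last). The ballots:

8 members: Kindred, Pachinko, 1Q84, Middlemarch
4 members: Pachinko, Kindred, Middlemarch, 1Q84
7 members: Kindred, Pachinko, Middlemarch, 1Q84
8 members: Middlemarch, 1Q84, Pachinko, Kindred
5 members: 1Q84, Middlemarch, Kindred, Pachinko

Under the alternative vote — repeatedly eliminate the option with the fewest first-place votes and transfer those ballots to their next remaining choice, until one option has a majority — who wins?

Round 1: Pachinko 4, Kindred 15, 1Q84 5, Middlemarch 8. Eliminate Pachinko.
Round 2: Kindred 19, 1Q84 5, Middlemarch 8. Kindred has a majority.

Kindred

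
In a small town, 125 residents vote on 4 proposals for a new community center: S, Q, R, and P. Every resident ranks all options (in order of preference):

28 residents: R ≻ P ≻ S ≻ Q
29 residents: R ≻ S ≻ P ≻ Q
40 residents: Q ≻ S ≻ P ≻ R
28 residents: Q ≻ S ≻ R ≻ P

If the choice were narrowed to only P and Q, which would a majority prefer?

Q

Voters preferring P to Q: 57; preferring Q to P: 68.
Q wins the head-to-head.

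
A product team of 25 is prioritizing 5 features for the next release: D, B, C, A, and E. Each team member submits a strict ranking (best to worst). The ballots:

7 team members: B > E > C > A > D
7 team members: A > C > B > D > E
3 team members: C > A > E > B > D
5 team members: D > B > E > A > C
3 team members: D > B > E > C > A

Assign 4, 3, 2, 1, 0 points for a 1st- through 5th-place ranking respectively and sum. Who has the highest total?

D: 7·0 + 7·1 + 3·0 + 5·4 + 3·4 = 39
B: 7·4 + 7·2 + 3·1 + 5·3 + 3·3 = 69
C: 7·2 + 7·3 + 3·4 + 5·0 + 3·1 = 50
A: 7·1 + 7·4 + 3·3 + 5·1 + 3·0 = 49
E: 7·3 + 7·0 + 3·2 + 5·2 + 3·2 = 43
B has the highest Borda score (69).

B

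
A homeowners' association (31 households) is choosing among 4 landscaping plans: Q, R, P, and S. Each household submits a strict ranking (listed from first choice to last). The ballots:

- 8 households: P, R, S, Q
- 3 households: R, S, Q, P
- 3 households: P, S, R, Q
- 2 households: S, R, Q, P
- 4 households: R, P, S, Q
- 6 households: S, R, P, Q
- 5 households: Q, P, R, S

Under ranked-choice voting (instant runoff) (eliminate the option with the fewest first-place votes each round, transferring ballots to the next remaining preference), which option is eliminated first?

Q

Round 1: Q 5, R 7, P 11, S 8. Eliminate Q.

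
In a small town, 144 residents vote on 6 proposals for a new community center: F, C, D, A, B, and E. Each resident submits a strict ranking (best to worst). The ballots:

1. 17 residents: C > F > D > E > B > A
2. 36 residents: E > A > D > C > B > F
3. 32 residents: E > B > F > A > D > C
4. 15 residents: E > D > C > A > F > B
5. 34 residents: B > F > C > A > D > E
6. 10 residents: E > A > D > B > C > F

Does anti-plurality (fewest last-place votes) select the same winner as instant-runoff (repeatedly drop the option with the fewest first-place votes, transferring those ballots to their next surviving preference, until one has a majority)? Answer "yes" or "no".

Anti-plurality — last-place votes: F 46, C 32, D 0, A 17, B 15, E 34. Winner: D.
Instant-runoff — R1 F 0, C 17, D 0, A 0, B 34, E 93 (E winner). Winner: E.
The two methods disagree.

no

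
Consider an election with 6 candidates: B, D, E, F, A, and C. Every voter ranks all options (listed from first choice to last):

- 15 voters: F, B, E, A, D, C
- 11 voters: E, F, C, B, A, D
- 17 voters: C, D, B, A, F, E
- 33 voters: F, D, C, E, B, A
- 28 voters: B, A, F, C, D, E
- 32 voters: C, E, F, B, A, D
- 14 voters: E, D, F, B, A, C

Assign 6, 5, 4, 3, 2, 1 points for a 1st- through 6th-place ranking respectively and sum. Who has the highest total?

F

B: 15·5 + 11·3 + 17·4 + 33·2 + 28·6 + 32·3 + 14·3 = 548
D: 15·2 + 11·1 + 17·5 + 33·5 + 28·2 + 32·1 + 14·5 = 449
E: 15·4 + 11·6 + 17·1 + 33·3 + 28·1 + 32·5 + 14·6 = 514
F: 15·6 + 11·5 + 17·2 + 33·6 + 28·4 + 32·4 + 14·4 = 673
A: 15·3 + 11·2 + 17·3 + 33·1 + 28·5 + 32·2 + 14·2 = 383
C: 15·1 + 11·4 + 17·6 + 33·4 + 28·3 + 32·6 + 14·1 = 583
F has the highest Borda score (673).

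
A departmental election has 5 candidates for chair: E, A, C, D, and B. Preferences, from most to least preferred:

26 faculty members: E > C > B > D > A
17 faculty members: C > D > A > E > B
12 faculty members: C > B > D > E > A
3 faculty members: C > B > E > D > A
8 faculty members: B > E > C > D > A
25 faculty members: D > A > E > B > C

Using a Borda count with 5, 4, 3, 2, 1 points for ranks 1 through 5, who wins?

E: 26·5 + 17·2 + 12·2 + 3·3 + 8·4 + 25·3 = 304
A: 26·1 + 17·3 + 12·1 + 3·1 + 8·1 + 25·4 = 200
C: 26·4 + 17·5 + 12·5 + 3·5 + 8·3 + 25·1 = 313
D: 26·2 + 17·4 + 12·3 + 3·2 + 8·2 + 25·5 = 303
B: 26·3 + 17·1 + 12·4 + 3·4 + 8·5 + 25·2 = 245
C has the highest Borda score (313).

C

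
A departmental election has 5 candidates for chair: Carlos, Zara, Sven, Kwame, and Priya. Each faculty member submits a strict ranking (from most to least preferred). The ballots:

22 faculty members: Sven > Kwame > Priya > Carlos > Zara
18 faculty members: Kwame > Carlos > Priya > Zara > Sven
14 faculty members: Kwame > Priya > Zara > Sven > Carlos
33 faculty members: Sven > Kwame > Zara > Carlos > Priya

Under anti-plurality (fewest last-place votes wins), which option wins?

Last-place votes: Carlos 14, Zara 22, Sven 18, Kwame 0, Priya 33.
Kwame is ranked last by the fewest voters, so Kwame wins.

Kwame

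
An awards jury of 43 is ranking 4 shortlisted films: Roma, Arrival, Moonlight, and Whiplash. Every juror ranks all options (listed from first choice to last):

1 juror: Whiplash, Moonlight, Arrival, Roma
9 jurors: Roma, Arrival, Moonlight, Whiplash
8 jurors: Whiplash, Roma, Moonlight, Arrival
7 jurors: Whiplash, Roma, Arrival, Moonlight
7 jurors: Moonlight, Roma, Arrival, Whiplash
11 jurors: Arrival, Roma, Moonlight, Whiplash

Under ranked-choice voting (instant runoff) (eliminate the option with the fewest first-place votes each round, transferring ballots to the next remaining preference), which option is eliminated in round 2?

Round 1: Roma 9, Arrival 11, Moonlight 7, Whiplash 16. Eliminate Moonlight.
Round 2: Roma 16, Arrival 11, Whiplash 16. Eliminate Arrival.

Arrival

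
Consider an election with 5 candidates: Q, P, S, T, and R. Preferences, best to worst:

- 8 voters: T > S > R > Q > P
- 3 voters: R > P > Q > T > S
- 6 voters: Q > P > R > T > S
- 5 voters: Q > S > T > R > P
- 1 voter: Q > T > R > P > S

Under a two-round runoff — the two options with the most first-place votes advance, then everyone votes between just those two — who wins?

Round 1 first-place votes: Q 12, P 0, S 0, T 8, R 3.
Q and T advance.
Runoff: Q is preferred to T by 15 voters; T by 8.
Q wins the runoff.

Q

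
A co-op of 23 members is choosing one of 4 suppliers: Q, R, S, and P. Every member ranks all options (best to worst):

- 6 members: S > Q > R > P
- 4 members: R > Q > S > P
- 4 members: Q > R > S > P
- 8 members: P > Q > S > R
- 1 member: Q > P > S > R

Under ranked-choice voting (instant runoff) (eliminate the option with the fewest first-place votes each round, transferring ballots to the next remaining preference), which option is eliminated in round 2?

S

Round 1: Q 5, R 4, S 6, P 8. Eliminate R.
Round 2: Q 9, S 6, P 8. Eliminate S.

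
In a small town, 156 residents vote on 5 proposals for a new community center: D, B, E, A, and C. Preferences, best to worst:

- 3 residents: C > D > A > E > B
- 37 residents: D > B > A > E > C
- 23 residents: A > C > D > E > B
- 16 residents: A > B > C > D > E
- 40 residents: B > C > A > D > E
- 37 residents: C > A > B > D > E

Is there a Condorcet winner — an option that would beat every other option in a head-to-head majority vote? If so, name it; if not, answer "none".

none

Checking pairwise contests:
B beats D 93–63.
A beats B 79–77.
D beats E 156–0.
C beats A 80–76.
B beats C 93–63.
Every option loses at least one head-to-head, so there is no Condorcet winner.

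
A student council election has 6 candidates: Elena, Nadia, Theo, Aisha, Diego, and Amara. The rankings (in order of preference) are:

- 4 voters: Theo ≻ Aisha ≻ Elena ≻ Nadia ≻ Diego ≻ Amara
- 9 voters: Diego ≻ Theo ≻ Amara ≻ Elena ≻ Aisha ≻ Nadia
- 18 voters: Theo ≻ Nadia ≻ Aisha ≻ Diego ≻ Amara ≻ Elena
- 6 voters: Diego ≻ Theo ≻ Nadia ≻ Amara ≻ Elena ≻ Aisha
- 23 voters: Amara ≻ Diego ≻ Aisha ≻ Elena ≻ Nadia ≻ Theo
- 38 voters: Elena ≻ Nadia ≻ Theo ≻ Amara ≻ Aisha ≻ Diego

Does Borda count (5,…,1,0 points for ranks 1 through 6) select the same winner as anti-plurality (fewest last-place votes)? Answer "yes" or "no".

Borda — scores: Elena 272, Nadia 273, Theo 284, Aisha 186, Diego 207, Amara 248. Winner: Theo.
Anti-plurality — last-place votes: Elena 18, Nadia 9, Theo 23, Aisha 6, Diego 38, Amara 4. Winner: Amara.
The two methods disagree.

no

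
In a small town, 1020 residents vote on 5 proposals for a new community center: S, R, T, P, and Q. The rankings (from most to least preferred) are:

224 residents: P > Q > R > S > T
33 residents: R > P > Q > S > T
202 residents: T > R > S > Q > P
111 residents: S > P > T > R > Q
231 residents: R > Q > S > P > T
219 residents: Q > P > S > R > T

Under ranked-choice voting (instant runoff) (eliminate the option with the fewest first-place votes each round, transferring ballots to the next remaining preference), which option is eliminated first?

S

Round 1: S 111, R 264, T 202, P 224, Q 219. Eliminate S.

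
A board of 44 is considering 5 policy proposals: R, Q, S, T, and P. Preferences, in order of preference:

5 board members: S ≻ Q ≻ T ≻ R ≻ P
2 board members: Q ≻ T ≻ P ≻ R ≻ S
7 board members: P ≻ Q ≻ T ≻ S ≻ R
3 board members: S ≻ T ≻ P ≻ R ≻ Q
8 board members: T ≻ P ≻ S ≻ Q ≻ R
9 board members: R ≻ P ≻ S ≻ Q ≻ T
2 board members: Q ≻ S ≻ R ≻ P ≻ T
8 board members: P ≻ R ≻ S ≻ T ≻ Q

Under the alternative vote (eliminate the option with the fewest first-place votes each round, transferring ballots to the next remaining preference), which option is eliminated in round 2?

R

Round 1: R 9, Q 4, S 8, T 8, P 15. Eliminate Q.
Round 2: R 9, S 10, T 10, P 15. Eliminate R.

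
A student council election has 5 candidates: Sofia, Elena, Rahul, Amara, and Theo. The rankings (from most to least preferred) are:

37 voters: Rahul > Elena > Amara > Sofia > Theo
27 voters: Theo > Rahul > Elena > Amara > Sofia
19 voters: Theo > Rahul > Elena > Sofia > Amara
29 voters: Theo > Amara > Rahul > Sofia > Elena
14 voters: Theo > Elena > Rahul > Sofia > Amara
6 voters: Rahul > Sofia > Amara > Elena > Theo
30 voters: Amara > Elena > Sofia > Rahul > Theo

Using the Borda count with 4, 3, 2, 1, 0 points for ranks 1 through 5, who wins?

Rahul

Sofia: 37·1 + 27·0 + 19·1 + 29·1 + 14·1 + 6·3 + 30·2 = 177
Elena: 37·3 + 27·2 + 19·2 + 29·0 + 14·3 + 6·1 + 30·3 = 341
Rahul: 37·4 + 27·3 + 19·3 + 29·2 + 14·2 + 6·4 + 30·1 = 426
Amara: 37·2 + 27·1 + 19·0 + 29·3 + 14·0 + 6·2 + 30·4 = 320
Theo: 37·0 + 27·4 + 19·4 + 29·4 + 14·4 + 6·0 + 30·0 = 356
Rahul has the highest Borda score (426).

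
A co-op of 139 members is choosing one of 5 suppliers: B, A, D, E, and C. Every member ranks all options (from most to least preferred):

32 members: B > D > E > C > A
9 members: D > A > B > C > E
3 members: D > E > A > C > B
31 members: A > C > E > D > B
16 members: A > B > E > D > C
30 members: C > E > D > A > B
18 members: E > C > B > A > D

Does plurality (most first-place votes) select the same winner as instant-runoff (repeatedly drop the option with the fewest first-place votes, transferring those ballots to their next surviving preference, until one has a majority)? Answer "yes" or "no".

no

Plurality — first-place votes: B 32, A 47, D 12, E 18, C 30. Winner: A.
Instant-runoff — R1 B 32, A 47, D 12, E 18, C 30 (D out); R2 B 32, A 56, E 21, C 30 (E out); R3 B 32, A 59, C 48 (B out); R4 A 59, C 80 (C winner). Winner: C.
The two methods disagree.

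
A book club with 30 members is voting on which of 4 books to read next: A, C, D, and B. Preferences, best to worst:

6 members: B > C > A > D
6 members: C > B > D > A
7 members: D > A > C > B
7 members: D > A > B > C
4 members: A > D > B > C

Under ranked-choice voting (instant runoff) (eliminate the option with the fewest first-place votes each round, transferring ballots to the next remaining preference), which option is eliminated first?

Round 1: A 4, C 6, D 14, B 6. Eliminate A.

A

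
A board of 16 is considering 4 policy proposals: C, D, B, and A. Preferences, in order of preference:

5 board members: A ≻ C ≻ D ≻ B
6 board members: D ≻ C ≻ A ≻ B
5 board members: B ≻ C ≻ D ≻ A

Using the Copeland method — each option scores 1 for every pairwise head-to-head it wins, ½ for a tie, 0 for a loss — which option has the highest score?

C

C: beats D, B, and A → score 3.
D: beats B and A; loses to C → score 2.
B: loses to C, D, and A → score 0.
A: beats B; loses to C and D → score 1.
C has the best pairwise record.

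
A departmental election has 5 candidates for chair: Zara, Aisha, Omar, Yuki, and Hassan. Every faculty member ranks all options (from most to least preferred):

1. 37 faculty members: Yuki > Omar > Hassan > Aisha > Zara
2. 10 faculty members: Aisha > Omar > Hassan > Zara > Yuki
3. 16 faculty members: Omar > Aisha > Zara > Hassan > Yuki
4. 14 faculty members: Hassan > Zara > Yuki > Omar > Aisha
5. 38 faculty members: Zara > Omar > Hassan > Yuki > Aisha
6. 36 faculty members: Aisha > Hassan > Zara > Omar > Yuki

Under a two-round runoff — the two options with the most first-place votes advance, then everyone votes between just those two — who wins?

Round 1 first-place votes: Zara 38, Aisha 46, Omar 16, Yuki 37, Hassan 14.
Aisha and Zara advance.
Runoff: Aisha is preferred to Zara by 99 voters; Zara by 52.
Aisha wins the runoff.

Aisha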